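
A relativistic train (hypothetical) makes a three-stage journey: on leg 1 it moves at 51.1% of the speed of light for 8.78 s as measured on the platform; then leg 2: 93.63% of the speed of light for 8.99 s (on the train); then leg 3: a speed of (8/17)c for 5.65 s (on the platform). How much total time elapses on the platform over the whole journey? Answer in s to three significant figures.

Δt = 40.0 s

Leg 1: 8.78 s is already measured on the platform.
Leg 2: β = 0.9363; γ = 1/√(1 − 0.9363²) = 1/√0.1233 = 2.847; Δt_2 = 2.847 × 8.99 = 25.60 s.
Leg 3: 5.65 s is already measured on the platform.
Total: 8.780 + 25.60 + 5.650 s.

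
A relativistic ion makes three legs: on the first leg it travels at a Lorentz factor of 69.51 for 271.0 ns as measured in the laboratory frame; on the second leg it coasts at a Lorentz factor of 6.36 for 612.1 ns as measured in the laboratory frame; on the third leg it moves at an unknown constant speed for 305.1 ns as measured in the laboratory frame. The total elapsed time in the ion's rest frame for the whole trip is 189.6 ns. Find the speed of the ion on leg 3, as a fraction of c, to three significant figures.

Leg 1: γ = 69.51; τ_1 = 271.0/69.51 = 3.899 ns.
Leg 2: γ = 6.36; τ_2 = 612.1/6.360 = 96.24 ns.
Leg 3: speed unknown; τ_3 = 305.1/γ_3.
Total proper time: 3.899 + 96.24 + τ_3 = 189.6, so τ_3 = 189.6 − 100.1 = 89.46 ns.
γ_3 = 305.1/89.46 = 3.410; β = √(1 − 1/γ²) = √0.9140.

β = 0.956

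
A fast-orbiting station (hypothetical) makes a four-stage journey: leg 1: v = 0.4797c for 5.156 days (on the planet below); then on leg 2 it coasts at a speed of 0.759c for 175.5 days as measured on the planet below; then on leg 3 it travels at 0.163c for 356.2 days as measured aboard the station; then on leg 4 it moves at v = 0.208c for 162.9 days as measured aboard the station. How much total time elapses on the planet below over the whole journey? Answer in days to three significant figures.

Δt = 708 days

Leg 1: 5.156 days is already measured on the planet below.
Leg 2: 175.5 days is already measured on the planet below.
Leg 3: γ = 1/√(1 − 0.163²) = 1/√0.9734 = 1.014; Δt_3 = 1.014 × 356.2 = 361.0 days.
Leg 4: γ = 1/√(1 − 0.208²) = 1/√0.9567 = 1.022; Δt_4 = 1.022 × 162.9 = 166.5 days.
Total: 5.156 + 175.5 + 361.0 + 166.5 days.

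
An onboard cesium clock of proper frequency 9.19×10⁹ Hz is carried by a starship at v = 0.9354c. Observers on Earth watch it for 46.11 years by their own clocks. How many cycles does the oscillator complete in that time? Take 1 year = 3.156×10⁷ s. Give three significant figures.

N = 4.73×10¹⁸

γ = 1/√(1 − 0.9354²) = 1/√0.1250 = 2.828
During 46.11 years of lab time, the oscillator's proper time advances by τ = Δt/γ = 46.11/2.828 = 16.30 years = 5.146×10⁸ s.
N = f × τ = 9.19×10⁹ × 5.146×10⁸ = 4.729×10¹⁸.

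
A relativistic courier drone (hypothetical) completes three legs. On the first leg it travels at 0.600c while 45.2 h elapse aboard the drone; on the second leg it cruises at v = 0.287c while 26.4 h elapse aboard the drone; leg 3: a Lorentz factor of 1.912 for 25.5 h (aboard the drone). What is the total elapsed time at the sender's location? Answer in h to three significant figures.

Δt = 133 h

Leg 1: γ = 1/√(1 − 0.600²) = 5/4 = 1.250; Δt_1 = 1.250 × 45.2 = 56.50 h.
Leg 2: γ = 1/√(1 − 0.287²) = 1/√0.9176 = 1.044; Δt_2 = 1.044 × 26.4 = 27.56 h.
Leg 3: γ = 1.912; Δt_3 = 1.912 × 25.5 = 48.76 h.
Total: 56.50 + 27.56 + 48.76 h.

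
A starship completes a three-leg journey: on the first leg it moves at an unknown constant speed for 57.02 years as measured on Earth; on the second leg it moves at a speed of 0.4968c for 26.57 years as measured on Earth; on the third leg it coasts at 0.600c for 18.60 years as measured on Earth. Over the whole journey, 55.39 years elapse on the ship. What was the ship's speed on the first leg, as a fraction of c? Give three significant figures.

Leg 1: speed unknown; τ_1 = 57.02/γ_1.
Leg 2: γ = 1/√(1 − 0.4968²) = 1/√0.7532 = 1.152; τ_2 = 26.57/1.152 = 23.06 years.
Leg 3: γ = 1/√(1 − 0.600²) = 5/4 = 1.250; τ_3 = 18.60/1.250 = 14.88 years.
Total proper time: τ_1 + 23.06 + 14.88 = 55.39, so τ_1 = 55.39 − 37.94 = 17.45 years.
γ_1 = 57.02/17.45 = 3.267; β = √(1 − 1/γ²) = √0.9063.

β = 0.952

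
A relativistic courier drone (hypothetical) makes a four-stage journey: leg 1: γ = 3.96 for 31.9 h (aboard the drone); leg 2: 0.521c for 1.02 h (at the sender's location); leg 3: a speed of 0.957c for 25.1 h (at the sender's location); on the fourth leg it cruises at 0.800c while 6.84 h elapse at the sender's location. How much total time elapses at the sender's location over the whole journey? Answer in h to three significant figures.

Δt = 159 h

Leg 1: γ = 3.96; Δt_1 = 3.960 × 31.9 = 126.3 h.
Leg 2: 1.02 h is already measured at the sender's location.
Leg 3: 25.1 h is already measured at the sender's location.
Leg 4: 6.84 h is already measured at the sender's location.
Total: 126.3 + 1.020 + 25.10 + 6.840 h.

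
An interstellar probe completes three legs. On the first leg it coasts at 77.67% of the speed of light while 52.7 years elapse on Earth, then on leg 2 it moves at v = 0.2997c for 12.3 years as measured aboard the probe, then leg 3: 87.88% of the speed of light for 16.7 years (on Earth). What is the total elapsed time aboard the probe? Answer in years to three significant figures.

Leg 1: β = 0.7767; γ = 1/√(1 − 0.7767²) = 1/√0.3967 = 1.588; τ_1 = 52.7/1.588 = 33.19 years.
Leg 2: 12.3 years is already measured aboard the probe.
Leg 3: β = 0.8788; γ = 1/√(1 − 0.8788²) = 1/√0.2277 = 2.096; τ_3 = 16.7/2.096 = 7.969 years.
Total: 33.19 + 12.30 + 7.969 years.

τ = 53.5 years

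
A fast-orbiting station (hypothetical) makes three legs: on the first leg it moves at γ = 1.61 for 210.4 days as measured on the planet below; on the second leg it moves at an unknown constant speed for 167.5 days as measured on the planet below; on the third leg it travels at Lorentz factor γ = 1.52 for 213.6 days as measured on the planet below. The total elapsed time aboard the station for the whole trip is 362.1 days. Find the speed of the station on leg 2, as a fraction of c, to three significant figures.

Leg 1: γ = 1.61; τ_1 = 210.4/1.610 = 130.7 days.
Leg 2: speed unknown; τ_2 = 167.5/γ_2.
Leg 3: γ = 1.52; τ_3 = 213.6/1.520 = 140.5 days.
Total proper time: 130.7 + τ_2 + 140.5 = 362.1, so τ_2 = 362.1 − 271.2 = 90.89 days.
γ_2 = 167.5/90.89 = 1.843; β = √(1 − 1/γ²) = √0.7056.

β = 0.840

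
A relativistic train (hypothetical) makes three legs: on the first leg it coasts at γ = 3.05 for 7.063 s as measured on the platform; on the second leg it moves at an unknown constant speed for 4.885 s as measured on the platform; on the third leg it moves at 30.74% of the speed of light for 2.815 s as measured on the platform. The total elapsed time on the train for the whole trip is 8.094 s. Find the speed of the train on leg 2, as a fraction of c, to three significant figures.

β = 0.773

Leg 1: γ = 3.05; τ_1 = 7.063/3.050 = 2.316 s.
Leg 2: speed unknown; τ_2 = 4.885/γ_2.
Leg 3: β = 0.3074; γ = 1/√(1 − 0.3074²) = 1/√0.9055 = 1.051; τ_3 = 2.815/1.051 = 2.679 s.
Total proper time: 2.316 + τ_2 + 2.679 = 8.094, so τ_2 = 8.094 − 4.994 = 3.100 s.
γ_2 = 4.885/3.100 = 1.576; β = √(1 − 1/γ²) = √0.5974.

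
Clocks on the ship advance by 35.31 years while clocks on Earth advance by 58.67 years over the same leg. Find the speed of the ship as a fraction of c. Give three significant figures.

The proper time is measured on the ship (both events occur at the ship's location); Δt is measured on Earth. γ = Δt/τ = 58.67/35.31 = 1.662.
β = √(1 − 1/γ²) = √(1 − 0.3622) = √0.6378

v = 0.799c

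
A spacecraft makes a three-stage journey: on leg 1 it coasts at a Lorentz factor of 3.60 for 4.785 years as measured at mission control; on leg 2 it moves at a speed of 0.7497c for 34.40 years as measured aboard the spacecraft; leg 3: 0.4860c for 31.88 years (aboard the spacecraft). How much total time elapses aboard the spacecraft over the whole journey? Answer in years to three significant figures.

Leg 1: γ = 3.60; τ_1 = 4.785/3.600 = 1.329 years.
Leg 2: 34.40 years is already measured aboard the spacecraft.
Leg 3: 31.88 years is already measured aboard the spacecraft.
Total: 1.329 + 34.40 + 31.88 years.

τ = 67.6 years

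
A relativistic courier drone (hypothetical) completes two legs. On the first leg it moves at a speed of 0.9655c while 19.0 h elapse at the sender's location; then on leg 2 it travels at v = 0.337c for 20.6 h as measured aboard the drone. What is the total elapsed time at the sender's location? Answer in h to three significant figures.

Δt = 40.9 h

Leg 1: 19.0 h is already measured at the sender's location.
Leg 2: γ = 1/√(1 − 0.337²) = 1/√0.8864 = 1.062; Δt_2 = 1.062 × 20.6 = 21.88 h.
Total: 19.00 + 21.88 h.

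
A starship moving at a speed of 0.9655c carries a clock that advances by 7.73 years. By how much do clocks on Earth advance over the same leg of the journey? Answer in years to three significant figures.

γ = 1/√(1 − 0.9655²) = 1/√0.06781 = 3.840
The interval measured on the ship is the proper time (both events occur at the same place in that frame); the lab-frame interval is Δt = γτ = 3.840 × 7.73 years.

Δt = 29.7 years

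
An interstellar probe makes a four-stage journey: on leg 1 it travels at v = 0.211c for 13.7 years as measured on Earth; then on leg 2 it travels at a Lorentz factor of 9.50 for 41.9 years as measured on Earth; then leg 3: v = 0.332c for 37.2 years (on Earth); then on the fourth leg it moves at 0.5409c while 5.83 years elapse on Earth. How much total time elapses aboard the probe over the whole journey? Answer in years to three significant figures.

τ = 57.8 years

Leg 1: γ = 1/√(1 − 0.211²) = 1/√0.9555 = 1.023; τ_1 = 13.7/1.023 = 13.39 years.
Leg 2: γ = 9.50; τ_2 = 41.9/9.500 = 4.411 years.
Leg 3: γ = 1/√(1 − 0.332²) = 1/√0.8898 = 1.060; τ_3 = 37.2/1.060 = 35.09 years.
Leg 4: γ = 1/√(1 − 0.5409²) = 1/√0.7074 = 1.189; τ_4 = 5.83/1.189 = 4.904 years.
Total: 13.39 + 4.411 + 35.09 + 4.904 years.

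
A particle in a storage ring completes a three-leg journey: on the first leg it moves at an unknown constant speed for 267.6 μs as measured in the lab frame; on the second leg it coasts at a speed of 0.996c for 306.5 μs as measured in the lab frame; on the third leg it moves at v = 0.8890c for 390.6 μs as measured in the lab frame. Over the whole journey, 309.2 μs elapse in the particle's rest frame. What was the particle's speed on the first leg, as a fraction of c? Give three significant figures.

β = 0.923

Leg 1: speed unknown; τ_1 = 267.6/γ_1.
Leg 2: γ = 1/√(1 − 0.996²) = 1/√0.007984 = 11.19; τ_2 = 306.5/11.19 = 27.39 μs.
Leg 3: γ = 1/√(1 − 0.8890²) = 1/√0.2097 = 2.184; τ_3 = 390.6/2.184 = 178.9 μs.
Total proper time: τ_1 + 27.39 + 178.9 = 309.2, so τ_1 = 309.2 − 206.2 = 103.0 μs.
γ_1 = 267.6/103.0 = 2.599; β = √(1 − 1/γ²) = √0.8520.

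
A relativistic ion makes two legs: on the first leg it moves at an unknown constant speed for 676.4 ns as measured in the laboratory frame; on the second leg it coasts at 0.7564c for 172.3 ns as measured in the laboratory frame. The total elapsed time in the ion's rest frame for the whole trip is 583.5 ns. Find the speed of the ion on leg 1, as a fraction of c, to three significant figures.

β = 0.718

Leg 1: speed unknown; τ_1 = 676.4/γ_1.
Leg 2: γ = 1/√(1 − 0.7564²) = 1/√0.4279 = 1.529; τ_2 = 172.3/1.529 = 112.7 ns.
Total proper time: τ_1 + 112.7 = 583.5, so τ_1 = 583.5 − 112.7 = 470.8 ns.
γ_1 = 676.4/470.8 = 1.437; β = √(1 − 1/γ²) = √0.5155.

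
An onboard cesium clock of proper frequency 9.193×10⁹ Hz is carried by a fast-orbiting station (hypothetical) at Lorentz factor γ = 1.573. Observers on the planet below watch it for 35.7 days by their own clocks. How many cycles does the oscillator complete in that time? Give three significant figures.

γ = 1.573
During 35.7 days of lab time, the oscillator's proper time advances by τ = Δt/γ = 35.7/1.573 = 22.70 days = 1.961×10⁶ s.
N = f × τ = 9.193×10⁹ × 1.961×10⁶ = 1.803×10¹⁶.

N = 1.80×10¹⁶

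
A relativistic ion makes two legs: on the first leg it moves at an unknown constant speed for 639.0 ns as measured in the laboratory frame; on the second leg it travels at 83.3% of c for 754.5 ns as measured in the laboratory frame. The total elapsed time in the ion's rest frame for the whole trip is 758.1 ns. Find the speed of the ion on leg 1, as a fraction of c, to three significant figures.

β = 0.846

Leg 1: speed unknown; τ_1 = 639.0/γ_1.
Leg 2: β = 0.833; γ = 1/√(1 − 0.833²) = 1/√0.3061 = 1.807; τ_2 = 754.5/1.807 = 417.4 ns.
Total proper time: τ_1 + 417.4 = 758.1, so τ_1 = 758.1 − 417.4 = 340.7 ns.
γ_1 = 639.0/340.7 = 1.876; β = √(1 − 1/γ²) = √0.7158.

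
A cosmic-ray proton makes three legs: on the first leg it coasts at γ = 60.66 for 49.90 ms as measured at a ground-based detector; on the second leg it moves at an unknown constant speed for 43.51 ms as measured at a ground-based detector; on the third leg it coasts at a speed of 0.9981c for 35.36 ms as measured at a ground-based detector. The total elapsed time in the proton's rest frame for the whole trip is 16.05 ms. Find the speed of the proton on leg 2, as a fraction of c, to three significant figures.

β = 0.954

Leg 1: γ = 60.66; τ_1 = 49.90/60.66 = 0.8226 ms.
Leg 2: speed unknown; τ_2 = 43.51/γ_2.
Leg 3: γ = 1/√(1 − 0.9981²) = 1/√0.003796 = 16.23; τ_3 = 35.36/16.23 = 2.179 ms.
Total proper time: 0.8226 + τ_2 + 2.179 = 16.05, so τ_2 = 16.05 − 3.001 = 13.05 ms.
γ_2 = 43.51/13.05 = 3.334; β = √(1 − 1/γ²) = √0.9101.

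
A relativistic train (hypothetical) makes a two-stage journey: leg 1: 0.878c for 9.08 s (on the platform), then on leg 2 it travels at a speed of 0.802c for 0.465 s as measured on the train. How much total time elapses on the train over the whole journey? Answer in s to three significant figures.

τ = 4.81 s

Leg 1: γ = 1/√(1 − 0.878²) = 1/√0.2291 = 2.089; τ_1 = 9.08/2.089 = 4.346 s.
Leg 2: 0.465 s is already measured on the train.
Total: 4.346 + 0.4650 s.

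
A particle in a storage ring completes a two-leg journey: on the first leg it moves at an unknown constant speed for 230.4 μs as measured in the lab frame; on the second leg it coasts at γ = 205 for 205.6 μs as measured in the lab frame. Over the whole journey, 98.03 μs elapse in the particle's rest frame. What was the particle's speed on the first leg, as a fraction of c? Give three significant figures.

β = 0.907

Leg 1: speed unknown; τ_1 = 230.4/γ_1.
Leg 2: γ = 205; τ_2 = 205.6/205.0 = 1.003 μs.
Total proper time: τ_1 + 1.003 = 98.03, so τ_1 = 98.03 − 1.003 = 97.03 μs.
γ_1 = 230.4/97.03 = 2.375; β = √(1 − 1/γ²) = √0.8227.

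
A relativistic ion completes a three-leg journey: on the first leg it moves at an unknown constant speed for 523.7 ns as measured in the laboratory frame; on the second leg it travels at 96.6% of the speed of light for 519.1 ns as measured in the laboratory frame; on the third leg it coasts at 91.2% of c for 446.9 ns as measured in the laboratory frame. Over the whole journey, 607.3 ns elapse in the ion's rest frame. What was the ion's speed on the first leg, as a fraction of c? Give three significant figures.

Leg 1: speed unknown; τ_1 = 523.7/γ_1.
Leg 2: β = 0.966; γ = 1/√(1 − 0.966²) = 1/√0.06684 = 3.868; τ_2 = 519.1/3.868 = 134.2 ns.
Leg 3: β = 0.912; γ = 1/√(1 − 0.912²) = 1/√0.1683 = 2.438; τ_3 = 446.9/2.438 = 183.3 ns.
Total proper time: τ_1 + 134.2 + 183.3 = 607.3, so τ_1 = 607.3 − 317.5 = 289.8 ns.
γ_1 = 523.7/289.8 = 1.807; β = √(1 − 1/γ²) = √0.6938.

β = 0.833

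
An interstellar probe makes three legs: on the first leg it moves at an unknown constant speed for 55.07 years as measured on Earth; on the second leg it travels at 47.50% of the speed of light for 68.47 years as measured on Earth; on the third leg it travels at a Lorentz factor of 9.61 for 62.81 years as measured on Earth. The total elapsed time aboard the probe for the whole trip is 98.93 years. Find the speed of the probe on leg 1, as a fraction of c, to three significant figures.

β = 0.812

Leg 1: speed unknown; τ_1 = 55.07/γ_1.
Leg 2: β = 0.4750; γ = 1/√(1 − 0.4750²) = 1/√0.7744 = 1.136; τ_2 = 68.47/1.136 = 60.25 years.
Leg 3: γ = 9.61; τ_3 = 62.81/9.610 = 6.536 years.
Total proper time: τ_1 + 60.25 + 6.536 = 98.93, so τ_1 = 98.93 − 66.79 = 32.14 years.
γ_1 = 55.07/32.14 = 1.713; β = √(1 − 1/γ²) = √0.6594.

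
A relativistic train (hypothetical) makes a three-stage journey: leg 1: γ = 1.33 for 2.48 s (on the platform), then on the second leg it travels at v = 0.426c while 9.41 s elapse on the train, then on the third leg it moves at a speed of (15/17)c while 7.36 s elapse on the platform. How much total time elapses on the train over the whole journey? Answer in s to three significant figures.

τ = 14.7 s

Leg 1: γ = 1.33; τ_1 = 2.48/1.330 = 1.865 s.
Leg 2: 9.41 s is already measured on the train.
Leg 3: γ = 1/√(1 − (15/17)²) = 17/8 = 2.125; τ_3 = 7.36/2.125 = 3.464 s.
Total: 1.865 + 9.410 + 3.464 s.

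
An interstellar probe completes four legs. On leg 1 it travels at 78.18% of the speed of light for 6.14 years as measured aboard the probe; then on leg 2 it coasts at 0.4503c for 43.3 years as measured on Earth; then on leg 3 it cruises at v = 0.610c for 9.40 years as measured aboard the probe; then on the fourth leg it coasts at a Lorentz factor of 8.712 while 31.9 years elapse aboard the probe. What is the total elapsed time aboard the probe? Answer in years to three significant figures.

Leg 1: 6.14 years is already measured aboard the probe.
Leg 2: γ = 1/√(1 − 0.4503²) = 1/√0.7972 = 1.120; τ_2 = 43.3/1.120 = 38.66 years.
Leg 3: 9.40 years is already measured aboard the probe.
Leg 4: 31.9 years is already measured aboard the probe.
Total: 6.140 + 38.66 + 9.400 + 31.90 years.

τ = 86.1 years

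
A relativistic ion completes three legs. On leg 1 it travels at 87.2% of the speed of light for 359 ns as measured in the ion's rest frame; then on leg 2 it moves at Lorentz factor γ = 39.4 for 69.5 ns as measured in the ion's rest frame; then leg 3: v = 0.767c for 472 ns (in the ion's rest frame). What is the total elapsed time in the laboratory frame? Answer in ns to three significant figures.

Δt = 4210 ns

Leg 1: β = 0.872; γ = 1/√(1 − 0.872²) = 1/√0.2396 = 2.043; Δt_1 = 2.043 × 359 = 733.4 ns.
Leg 2: γ = 39.4; Δt_2 = 39.40 × 69.5 = 2738 ns.
Leg 3: γ = 1/√(1 − 0.767²) = 1/√0.4117 = 1.558; Δt_3 = 1.558 × 472 = 735.6 ns.
Total: 733.4 + 2738 + 735.6 ns.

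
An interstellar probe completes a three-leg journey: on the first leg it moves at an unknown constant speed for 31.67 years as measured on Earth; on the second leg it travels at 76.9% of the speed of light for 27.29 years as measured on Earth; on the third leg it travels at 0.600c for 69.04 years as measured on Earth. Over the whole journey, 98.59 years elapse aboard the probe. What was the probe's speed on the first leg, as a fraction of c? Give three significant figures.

Leg 1: speed unknown; τ_1 = 31.67/γ_1.
Leg 2: β = 0.769; γ = 1/√(1 − 0.769²) = 1/√0.4086 = 1.564; τ_2 = 27.29/1.564 = 17.45 years.
Leg 3: γ = 1/√(1 − 0.600²) = 5/4 = 1.250; τ_3 = 69.04/1.250 = 55.23 years.
Total proper time: τ_1 + 17.45 + 55.23 = 98.59, so τ_1 = 98.59 − 72.68 = 25.91 years.
γ_1 = 31.67/25.91 = 1.222; β = √(1 − 1/γ²) = √0.3305.

β = 0.575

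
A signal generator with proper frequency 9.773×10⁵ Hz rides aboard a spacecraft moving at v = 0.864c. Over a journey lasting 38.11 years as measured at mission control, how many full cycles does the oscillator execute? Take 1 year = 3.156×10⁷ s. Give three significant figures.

γ = 1/√(1 − 0.864²) = 1/√0.2535 = 1.986
The oscillator's own cycle count is N = f × τ where τ is the proper time aboard the spacecraft. τ = Δt/γ = 38.11/1.986 = 19.19 years = 6.056×10⁸ s.
N = 9.773×10⁵ × 6.056×10⁸ = 5.918×10¹⁴.

N = 5.92×10¹⁴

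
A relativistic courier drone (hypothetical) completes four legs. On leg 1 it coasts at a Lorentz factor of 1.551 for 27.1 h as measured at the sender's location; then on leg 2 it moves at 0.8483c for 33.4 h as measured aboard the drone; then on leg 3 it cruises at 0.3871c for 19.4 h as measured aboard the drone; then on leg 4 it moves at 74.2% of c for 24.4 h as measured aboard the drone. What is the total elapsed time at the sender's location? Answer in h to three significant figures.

Δt = 148 h

Leg 1: 27.1 h is already measured at the sender's location.
Leg 2: γ = 1/√(1 − 0.8483²) = 1/√0.2804 = 1.889; Δt_2 = 1.889 × 33.4 = 63.08 h.
Leg 3: γ = 1/√(1 − 0.3871²) = 1/√0.8502 = 1.085; Δt_3 = 1.085 × 19.4 = 21.04 h.
Leg 4: β = 0.742; γ = 1/√(1 − 0.742²) = 1/√0.4494 = 1.492; Δt_4 = 1.492 × 24.4 = 36.40 h.
Total: 27.10 + 63.08 + 21.04 + 36.40 h.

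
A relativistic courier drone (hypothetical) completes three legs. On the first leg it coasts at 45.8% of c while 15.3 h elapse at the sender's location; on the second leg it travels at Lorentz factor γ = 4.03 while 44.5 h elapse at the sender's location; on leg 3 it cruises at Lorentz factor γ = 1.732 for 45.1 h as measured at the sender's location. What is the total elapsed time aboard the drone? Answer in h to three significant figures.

Leg 1: β = 0.458; γ = 1/√(1 − 0.458²) = 1/√0.7902 = 1.125; τ_1 = 15.3/1.125 = 13.60 h.
Leg 2: γ = 4.03; τ_2 = 44.5/4.030 = 11.04 h.
Leg 3: γ = 1.732; τ_3 = 45.1/1.732 = 26.04 h.
Total: 13.60 + 11.04 + 26.04 h.

τ = 50.7 h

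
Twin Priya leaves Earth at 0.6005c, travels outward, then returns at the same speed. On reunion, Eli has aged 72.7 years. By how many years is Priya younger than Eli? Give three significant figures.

Δt − τ = 14.6 years

γ = 1/√(1 − 0.6005²) = 1/√0.6394 = 1.251
Priya's elapsed proper time: τ = 72.7/1.251 = 58.13 years.
Age gap = Δt − τ = 72.7 − 58.13 years.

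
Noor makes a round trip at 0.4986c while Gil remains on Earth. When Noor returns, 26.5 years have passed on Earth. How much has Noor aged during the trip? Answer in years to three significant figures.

τ = 23.0 years

γ = 1/√(1 − 0.4986²) = 1/√0.7514 = 1.154
Noor's clock measures proper time along the trip: τ = Δt/γ = 26.5/1.154 years.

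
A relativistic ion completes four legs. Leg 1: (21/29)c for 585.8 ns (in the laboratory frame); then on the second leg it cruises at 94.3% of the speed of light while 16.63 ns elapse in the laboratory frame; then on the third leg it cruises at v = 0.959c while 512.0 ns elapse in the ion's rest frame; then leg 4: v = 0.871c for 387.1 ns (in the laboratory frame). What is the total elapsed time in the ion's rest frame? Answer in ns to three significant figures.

τ = 1110 ns

Leg 1: γ = 1/√(1 − (21/29)²) = 29/20 = 1.450; τ_1 = 585.8/1.450 = 404.0 ns.
Leg 2: β = 0.943; γ = 1/√(1 − 0.943²) = 1/√0.1108 = 3.005; τ_2 = 16.63/3.005 = 5.534 ns.
Leg 3: 512.0 ns is already measured in the ion's rest frame.
Leg 4: γ = 1/√(1 − 0.871²) = 1/√0.2414 = 2.035; τ_4 = 387.1/2.035 = 190.2 ns.
Total: 404.0 + 5.534 + 512.0 + 190.2 ns.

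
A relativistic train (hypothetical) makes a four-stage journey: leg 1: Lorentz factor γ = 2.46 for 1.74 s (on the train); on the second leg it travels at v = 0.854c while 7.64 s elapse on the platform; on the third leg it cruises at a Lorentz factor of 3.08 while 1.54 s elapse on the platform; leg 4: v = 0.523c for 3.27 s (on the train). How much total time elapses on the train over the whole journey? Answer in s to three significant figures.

τ = 9.48 s

Leg 1: 1.74 s is already measured on the train.
Leg 2: γ = 1/√(1 − 0.854²) = 1/√0.2707 = 1.922; τ_2 = 7.64/1.922 = 3.975 s.
Leg 3: γ = 3.08; τ_3 = 1.54/3.080 = 0.5000 s.
Leg 4: 3.27 s is already measured on the train.
Total: 1.740 + 3.975 + 0.5000 + 3.270 s.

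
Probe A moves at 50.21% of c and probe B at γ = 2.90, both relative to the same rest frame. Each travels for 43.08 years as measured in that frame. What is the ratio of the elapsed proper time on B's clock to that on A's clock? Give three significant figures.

τ_B/τ_A = 0.399

A: β = 0.5021; γ = 1/√(1 − 0.5021²) = 1/√0.7479 = 1.156. B: γ = 2.90.
τ_A/τ_B = γ_B/γ_A = 2.900/1.156 = 2.508, so τ_B/τ_A = 0.3987.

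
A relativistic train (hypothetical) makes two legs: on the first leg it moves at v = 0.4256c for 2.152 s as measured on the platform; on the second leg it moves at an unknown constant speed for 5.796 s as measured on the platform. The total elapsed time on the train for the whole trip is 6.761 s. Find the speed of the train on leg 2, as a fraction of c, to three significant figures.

β = 0.557

Leg 1: γ = 1/√(1 − 0.4256²) = 1/√0.8189 = 1.105; τ_1 = 2.152/1.105 = 1.947 s.
Leg 2: speed unknown; τ_2 = 5.796/γ_2.
Total proper time: 1.947 + τ_2 = 6.761, so τ_2 = 6.761 − 1.947 = 4.814 s.
γ_2 = 5.796/4.814 = 1.204; β = √(1 − 1/γ²) = √0.3103.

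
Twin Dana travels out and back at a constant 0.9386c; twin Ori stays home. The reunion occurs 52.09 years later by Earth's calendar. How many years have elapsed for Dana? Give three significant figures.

τ = 18.0 years

γ = 1/√(1 − 0.9386²) = 1/√0.1190 = 2.898
Dana's clock measures proper time along the trip: τ = Δt/γ = 52.09/2.898 years.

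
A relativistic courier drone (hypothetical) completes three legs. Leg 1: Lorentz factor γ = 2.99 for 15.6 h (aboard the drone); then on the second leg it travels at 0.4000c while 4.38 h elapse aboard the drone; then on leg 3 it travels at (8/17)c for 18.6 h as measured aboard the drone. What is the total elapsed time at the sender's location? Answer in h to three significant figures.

Leg 1: γ = 2.99; Δt_1 = 2.990 × 15.6 = 46.64 h.
Leg 2: γ = 1/√(1 − 0.4000²) = 1/√0.8400 = 1.091; Δt_2 = 1.091 × 4.38 = 4.779 h.
Leg 3: γ = 1/√(1 − (8/17)²) = 17/15 ≈ 1.133; Δt_3 = 1.133 × 18.6 = 21.08 h.
Total: 46.64 + 4.779 + 21.08 h.

Δt = 72.5 h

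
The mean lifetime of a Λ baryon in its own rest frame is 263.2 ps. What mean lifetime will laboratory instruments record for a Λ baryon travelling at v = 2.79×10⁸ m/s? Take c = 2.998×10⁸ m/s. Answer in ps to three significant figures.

β = 2.79×10⁸/2.998×10⁸ = 0.9306; γ = 1/√(1 − 0.9306²) = 2.732
The rest-frame lifetime is the proper time; the lab measures the dilated interval Δt = γτ₀ = 2.732 × 263.2 ps.

Δt = 719 ps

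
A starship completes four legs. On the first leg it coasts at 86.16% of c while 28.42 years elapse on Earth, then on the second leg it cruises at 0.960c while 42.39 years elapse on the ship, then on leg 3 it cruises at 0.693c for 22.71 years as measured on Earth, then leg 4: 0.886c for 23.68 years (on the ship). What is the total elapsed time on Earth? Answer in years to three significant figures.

Δt = 254 years

Leg 1: 28.42 years is already measured on Earth.
Leg 2: γ = 1/√(1 − 0.960²) = 25/7 ≈ 3.571; Δt_2 = 3.571 × 42.39 = 151.4 years.
Leg 3: 22.71 years is already measured on Earth.
Leg 4: γ = 1/√(1 − 0.886²) = 1/√0.2150 = 2.157; Δt_4 = 2.157 × 23.68 = 51.07 years.
Total: 28.42 + 151.4 + 22.71 + 51.07 years.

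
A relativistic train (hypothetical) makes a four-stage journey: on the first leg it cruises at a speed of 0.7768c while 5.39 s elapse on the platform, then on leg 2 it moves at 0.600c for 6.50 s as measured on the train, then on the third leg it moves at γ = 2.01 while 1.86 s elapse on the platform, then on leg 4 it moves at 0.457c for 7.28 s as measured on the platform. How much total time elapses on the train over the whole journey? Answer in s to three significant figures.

τ = 17.3 s

Leg 1: γ = 1/√(1 − 0.7768²) = 1/√0.3966 = 1.588; τ_1 = 5.39/1.588 = 3.394 s.
Leg 2: 6.50 s is already measured on the train.
Leg 3: γ = 2.01; τ_3 = 1.86/2.010 = 0.9254 s.
Leg 4: γ = 1/√(1 − 0.457²) = 1/√0.7912 = 1.124; τ_4 = 7.28/1.124 = 6.475 s.
Total: 3.394 + 6.500 + 0.9254 + 6.475 s.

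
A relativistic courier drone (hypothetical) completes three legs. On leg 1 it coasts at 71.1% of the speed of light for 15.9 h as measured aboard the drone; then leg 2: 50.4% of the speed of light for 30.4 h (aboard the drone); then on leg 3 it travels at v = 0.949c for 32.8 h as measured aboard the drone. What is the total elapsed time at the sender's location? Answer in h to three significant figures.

Leg 1: β = 0.711; γ = 1/√(1 − 0.711²) = 1/√0.4945 = 1.422; Δt_1 = 1.422 × 15.9 = 22.61 h.
Leg 2: β = 0.504; γ = 1/√(1 − 0.504²) = 1/√0.7460 = 1.158; Δt_2 = 1.158 × 30.4 = 35.20 h.
Leg 3: γ = 1/√(1 − 0.949²) = 1/√0.09940 = 3.172; Δt_3 = 3.172 × 32.8 = 104.0 h.
Total: 22.61 + 35.20 + 104.0 h.

Δt = 162 h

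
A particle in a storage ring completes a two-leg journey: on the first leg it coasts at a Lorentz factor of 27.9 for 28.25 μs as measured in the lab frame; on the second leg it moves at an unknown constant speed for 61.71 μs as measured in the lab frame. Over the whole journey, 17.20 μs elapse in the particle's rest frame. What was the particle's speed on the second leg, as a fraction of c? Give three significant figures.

β = 0.965

Leg 1: γ = 27.9; τ_1 = 28.25/27.90 = 1.013 μs.
Leg 2: speed unknown; τ_2 = 61.71/γ_2.
Total proper time: 1.013 + τ_2 = 17.20, so τ_2 = 17.20 − 1.013 = 16.19 μs.
γ_2 = 61.71/16.19 = 3.812; β = √(1 − 1/γ²) = √0.9312.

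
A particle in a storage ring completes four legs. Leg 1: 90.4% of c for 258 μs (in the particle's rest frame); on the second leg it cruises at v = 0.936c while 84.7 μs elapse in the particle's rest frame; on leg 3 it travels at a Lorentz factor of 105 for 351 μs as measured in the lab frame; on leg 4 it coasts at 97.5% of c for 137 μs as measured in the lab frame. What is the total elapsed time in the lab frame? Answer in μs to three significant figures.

Leg 1: β = 0.904; γ = 1/√(1 − 0.904²) = 1/√0.1828 = 2.339; Δt_1 = 2.339 × 258 = 603.5 μs.
Leg 2: γ = 1/√(1 − 0.936²) = 1/√0.1239 = 2.841; Δt_2 = 2.841 × 84.7 = 240.6 μs.
Leg 3: 351 μs is already measured in the lab frame.
Leg 4: 137 μs is already measured in the lab frame.
Total: 603.5 + 240.6 + 351.0 + 137.0 μs.

Δt = 1330 μs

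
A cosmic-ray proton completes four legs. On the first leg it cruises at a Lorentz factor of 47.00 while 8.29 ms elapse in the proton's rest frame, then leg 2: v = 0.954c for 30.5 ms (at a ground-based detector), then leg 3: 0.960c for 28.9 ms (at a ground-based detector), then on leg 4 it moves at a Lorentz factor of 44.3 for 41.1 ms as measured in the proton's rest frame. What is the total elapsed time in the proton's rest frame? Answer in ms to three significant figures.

τ = 66.6 ms

Leg 1: 8.29 ms is already measured in the proton's rest frame.
Leg 2: γ = 1/√(1 − 0.954²) = 1/√0.08988 = 3.335; τ_2 = 30.5/3.335 = 9.144 ms.
Leg 3: γ = 1/√(1 − 0.960²) = 25/7 ≈ 3.571; τ_3 = 28.9/3.571 = 8.092 ms.
Leg 4: 41.1 ms is already measured in the proton's rest frame.
Total: 8.290 + 9.144 + 8.092 + 41.10 ms.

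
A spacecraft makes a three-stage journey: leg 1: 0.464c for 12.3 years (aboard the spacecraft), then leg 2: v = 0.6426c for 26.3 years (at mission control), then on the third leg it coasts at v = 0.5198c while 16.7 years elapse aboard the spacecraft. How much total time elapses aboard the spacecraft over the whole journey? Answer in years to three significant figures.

Leg 1: 12.3 years is already measured aboard the spacecraft.
Leg 2: γ = 1/√(1 − 0.6426²) = 1/√0.5871 = 1.305; τ_2 = 26.3/1.305 = 20.15 years.
Leg 3: 16.7 years is already measured aboard the spacecraft.
Total: 12.30 + 20.15 + 16.70 years.

τ = 49.2 years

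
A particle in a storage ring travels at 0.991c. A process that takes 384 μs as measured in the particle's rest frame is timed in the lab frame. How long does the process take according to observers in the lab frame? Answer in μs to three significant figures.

γ = 1/√(1 − 0.991²) = 1/√0.01792 = 7.470
The interval measured in the particle's rest frame is the proper time (both events occur at the same place in that frame); the lab-frame interval is Δt = γτ = 7.470 × 384 μs.

Δt = 2870 μs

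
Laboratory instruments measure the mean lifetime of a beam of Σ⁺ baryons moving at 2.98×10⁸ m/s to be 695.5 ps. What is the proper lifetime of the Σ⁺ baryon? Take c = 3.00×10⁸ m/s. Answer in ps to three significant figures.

β = 2.98×10⁸/3.00×10⁸ = 0.9933; γ = 1/√(1 − 0.9933²) = 8.675
The lab-frame lifetime is the dilated interval; the proper lifetime is τ₀ = Δt/γ = 695.5/8.675 ps.

τ₀ = 80.2 ps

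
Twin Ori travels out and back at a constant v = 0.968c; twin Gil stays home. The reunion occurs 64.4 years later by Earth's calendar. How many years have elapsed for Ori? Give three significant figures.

γ = 1/√(1 − 0.968²) = 1/√0.06298 = 3.985
Ori's clock measures proper time along the trip: τ = Δt/γ = 64.4/3.985 years.

τ = 16.2 years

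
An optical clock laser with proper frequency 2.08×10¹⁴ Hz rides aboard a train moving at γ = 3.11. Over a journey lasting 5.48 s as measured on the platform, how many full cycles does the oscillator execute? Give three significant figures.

γ = 3.11
The oscillator's own cycle count is N = f × τ where τ is the proper time on the train. τ = Δt/γ = 5.48/3.110 = 1.762 s = 1.762×10⁰ s.
N = 2.08×10¹⁴ × 1.762×10⁰ = 3.665×10¹⁴.

N = 3.67×10¹⁴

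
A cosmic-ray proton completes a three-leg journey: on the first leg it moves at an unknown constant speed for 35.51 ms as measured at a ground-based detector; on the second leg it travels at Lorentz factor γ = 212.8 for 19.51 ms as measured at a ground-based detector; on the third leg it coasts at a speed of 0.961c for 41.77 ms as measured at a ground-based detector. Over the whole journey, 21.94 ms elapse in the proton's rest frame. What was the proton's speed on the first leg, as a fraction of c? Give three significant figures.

Leg 1: speed unknown; τ_1 = 35.51/γ_1.
Leg 2: γ = 212.8; τ_2 = 19.51/212.8 = 0.09168 ms.
Leg 3: γ = 1/√(1 − 0.961²) = 1/√0.07648 = 3.616; τ_3 = 41.77/3.616 = 11.55 ms.
Total proper time: τ_1 + 0.09168 + 11.55 = 21.94, so τ_1 = 21.94 − 11.64 = 10.30 ms.
γ_1 = 35.51/10.30 = 3.449; β = √(1 − 1/γ²) = √0.9159.

β = 0.957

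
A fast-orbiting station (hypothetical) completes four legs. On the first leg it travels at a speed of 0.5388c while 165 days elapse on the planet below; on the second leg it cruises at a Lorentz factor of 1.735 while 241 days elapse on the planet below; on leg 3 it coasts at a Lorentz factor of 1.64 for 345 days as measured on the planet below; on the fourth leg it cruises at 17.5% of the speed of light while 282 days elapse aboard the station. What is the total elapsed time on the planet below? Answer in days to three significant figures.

Leg 1: 165 days is already measured on the planet below.
Leg 2: 241 days is already measured on the planet below.
Leg 3: 345 days is already measured on the planet below.
Leg 4: β = 0.175; γ = 1/√(1 − 0.175²) = 1/√0.9694 = 1.016; Δt_4 = 1.016 × 282 = 286.4 days.
Total: 165.0 + 241.0 + 345.0 + 286.4 days.

Δt = 1040 days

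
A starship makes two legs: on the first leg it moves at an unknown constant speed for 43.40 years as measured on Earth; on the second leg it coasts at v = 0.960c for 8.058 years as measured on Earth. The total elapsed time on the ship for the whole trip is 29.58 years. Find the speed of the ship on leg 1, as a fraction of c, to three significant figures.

Leg 1: speed unknown; τ_1 = 43.40/γ_1.
Leg 2: γ = 1/√(1 − 0.960²) = 1/√0.07840 = 3.571; τ_2 = 8.058/3.571 = 2.256 years.
Total proper time: τ_1 + 2.256 = 29.58, so τ_1 = 29.58 − 2.256 = 27.32 years.
γ_1 = 43.40/27.32 = 1.588; β = √(1 − 1/γ²) = √0.6036.

β = 0.777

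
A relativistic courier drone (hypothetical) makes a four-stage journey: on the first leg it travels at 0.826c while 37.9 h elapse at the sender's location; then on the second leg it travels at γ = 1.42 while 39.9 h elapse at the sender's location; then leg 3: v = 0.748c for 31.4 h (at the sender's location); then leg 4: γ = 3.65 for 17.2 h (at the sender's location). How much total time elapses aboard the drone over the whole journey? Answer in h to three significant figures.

τ = 75.0 h

Leg 1: γ = 1/√(1 − 0.826²) = 1/√0.3177 = 1.774; τ_1 = 37.9/1.774 = 21.36 h.
Leg 2: γ = 1.42; τ_2 = 39.9/1.420 = 28.10 h.
Leg 3: γ = 1/√(1 − 0.748²) = 1/√0.4405 = 1.507; τ_3 = 31.4/1.507 = 20.84 h.
Leg 4: γ = 3.65; τ_4 = 17.2/3.650 = 4.712 h.
Total: 21.36 + 28.10 + 20.84 + 4.712 h.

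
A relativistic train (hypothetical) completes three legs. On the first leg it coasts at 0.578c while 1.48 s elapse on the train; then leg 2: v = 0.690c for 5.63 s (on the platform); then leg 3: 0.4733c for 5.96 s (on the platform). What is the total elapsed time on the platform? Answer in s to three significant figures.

Δt = 13.4 s

Leg 1: γ = 1/√(1 − 0.578²) = 1/√0.6659 = 1.225; Δt_1 = 1.225 × 1.48 = 1.814 s.
Leg 2: 5.63 s is already measured on the platform.
Leg 3: 5.96 s is already measured on the platform.
Total: 1.814 + 5.630 + 5.960 s.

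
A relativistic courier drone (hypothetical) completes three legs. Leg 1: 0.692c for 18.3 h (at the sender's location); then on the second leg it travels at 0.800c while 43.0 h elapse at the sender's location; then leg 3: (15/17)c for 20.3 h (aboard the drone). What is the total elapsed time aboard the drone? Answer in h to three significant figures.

τ = 59.3 h

Leg 1: γ = 1/√(1 − 0.692²) = 1/√0.5211 = 1.385; τ_1 = 18.3/1.385 = 13.21 h.
Leg 2: γ = 1/√(1 − 0.800²) = 5/3 ≈ 1.667; τ_2 = 43.0/1.667 = 25.80 h.
Leg 3: 20.3 h is already measured aboard the drone.
Total: 13.21 + 25.80 + 20.30 h.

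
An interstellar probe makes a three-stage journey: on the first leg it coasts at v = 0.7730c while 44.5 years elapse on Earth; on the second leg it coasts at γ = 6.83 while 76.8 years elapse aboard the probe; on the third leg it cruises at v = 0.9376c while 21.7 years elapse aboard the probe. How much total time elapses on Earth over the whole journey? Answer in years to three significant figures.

Leg 1: 44.5 years is already measured on Earth.
Leg 2: γ = 6.83; Δt_2 = 6.830 × 76.8 = 524.5 years.
Leg 3: γ = 1/√(1 − 0.9376²) = 1/√0.1209 = 2.876; Δt_3 = 2.876 × 21.7 = 62.41 years.
Total: 44.50 + 524.5 + 62.41 years.

Δt = 631 years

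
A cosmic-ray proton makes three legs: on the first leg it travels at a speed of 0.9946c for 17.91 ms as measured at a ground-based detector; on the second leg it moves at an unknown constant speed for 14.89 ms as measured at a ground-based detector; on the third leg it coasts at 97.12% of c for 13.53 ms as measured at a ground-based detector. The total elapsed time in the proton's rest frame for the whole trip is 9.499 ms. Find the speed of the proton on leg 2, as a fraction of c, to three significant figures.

Leg 1: γ = 1/√(1 − 0.9946²) = 1/√0.01077 = 9.636; τ_1 = 17.91/9.636 = 1.859 ms.
Leg 2: speed unknown; τ_2 = 14.89/γ_2.
Leg 3: β = 0.9712; γ = 1/√(1 − 0.9712²) = 1/√0.05677 = 4.197; τ_3 = 13.53/4.197 = 3.224 ms.
Total proper time: 1.859 + τ_2 + 3.224 = 9.499, so τ_2 = 9.499 − 5.082 = 4.417 ms.
γ_2 = 14.89/4.417 = 3.371; β = √(1 − 1/γ²) = √0.9120.

β = 0.955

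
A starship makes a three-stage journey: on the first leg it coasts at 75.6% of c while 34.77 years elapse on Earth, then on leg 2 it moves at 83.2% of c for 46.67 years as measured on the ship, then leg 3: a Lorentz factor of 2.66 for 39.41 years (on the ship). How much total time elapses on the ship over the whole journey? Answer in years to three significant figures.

τ = 109 years

Leg 1: β = 0.756; γ = 1/√(1 − 0.756²) = 1/√0.4285 = 1.528; τ_1 = 34.77/1.528 = 22.76 years.
Leg 2: 46.67 years is already measured on the ship.
Leg 3: 39.41 years is already measured on the ship.
Total: 22.76 + 46.67 + 39.41 years.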